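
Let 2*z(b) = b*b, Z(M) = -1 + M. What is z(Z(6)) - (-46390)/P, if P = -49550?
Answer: 114597/9910 ≈ 11.564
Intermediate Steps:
z(b) = b²/2 (z(b) = (b*b)/2 = b²/2)
z(Z(6)) - (-46390)/P = (-1 + 6)²/2 - (-46390)/(-49550) = (½)*5² - (-46390)*(-1)/49550 = (½)*25 - 1*4639/4955 = 25/2 - 4639/4955 = 114597/9910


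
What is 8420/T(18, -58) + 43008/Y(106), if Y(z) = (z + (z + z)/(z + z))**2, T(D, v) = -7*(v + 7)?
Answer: 111754436/4087293 ≈ 27.342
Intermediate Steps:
T(D, v) = -49 - 7*v (T(D, v) = -7*(7 + v) = -49 - 7*v)
Y(z) = (1 + z)**2 (Y(z) = (z + (2*z)/((2*z)))**2 = (z + (2*z)*(1/(2*z)))**2 = (z + 1)**2 = (1 + z)**2)
8420/T(18, -58) + 43008/Y(106) = 8420/(-49 - 7*(-58)) + 43008/((1 + 106)**2) = 8420/(-49 + 406) + 43008/(107**2) = 8420/357 + 43008/11449 = 111754436/4087293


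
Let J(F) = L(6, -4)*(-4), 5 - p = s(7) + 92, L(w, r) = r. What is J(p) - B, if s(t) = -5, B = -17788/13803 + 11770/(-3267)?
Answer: 28548034/1366497 ≈ 20.891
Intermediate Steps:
B = -6684082/1366497 (B = -17788*1/13803 + 11770*(-1/3267) = -17788/13803 - 1070/297 = -6684082/1366497 ≈ -4.8914)
p = -82 (p = 5 - (-5 + 92) = 5 - 1*87 = 5 - 87 = -82)
J(F) = 16 (J(F) = -4*(-4) = 16)
J(p) - B = 16 - 1*(-6684082/1366497) = 16 + 6684082/1366497 = 28548034/1366497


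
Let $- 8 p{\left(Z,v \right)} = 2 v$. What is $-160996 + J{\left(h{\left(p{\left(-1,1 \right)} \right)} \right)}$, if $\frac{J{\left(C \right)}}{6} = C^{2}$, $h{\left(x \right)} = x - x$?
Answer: $-160996$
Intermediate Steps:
$p{\left(Z,v \right)} = - \frac{v}{4}$ ($p{\left(Z,v \right)} = - \frac{2 v}{8} = - \frac{v}{4}$)
$h{\left(x \right)} = 0$
$J{\left(C \right)} = 6 C^{2}$
$-160996 + J{\left(h{\left(p{\left(-1,1 \right)} \right)} \right)} = -160996 + 6 \cdot 0^{2} = -160996 + 6 \cdot 0 = -160996 + 0 = -160996$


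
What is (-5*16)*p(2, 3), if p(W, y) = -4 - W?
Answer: 480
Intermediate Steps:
(-5*16)*p(2, 3) = (-5*16)*(-4 - 1*2) = -80*(-4 - 2) = -80*(-6) = 480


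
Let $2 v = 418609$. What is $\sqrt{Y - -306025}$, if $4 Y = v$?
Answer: $\frac{\sqrt{5733618}}{4} \approx 598.62$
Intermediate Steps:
$v = \frac{418609}{2}$ ($v = \frac{1}{2} \cdot 418609 = \frac{418609}{2} \approx 2.093 \cdot 10^{5}$)
$Y = \frac{418609}{8}$ ($Y = \frac{1}{4} \cdot \frac{418609}{2} = \frac{418609}{8} \approx 52326.0$)
$\sqrt{Y - -306025} = \sqrt{\frac{418609}{8} - -306025} = \sqrt{\frac{418609}{8} + 306025} = \sqrt{\frac{2866809}{8}} = \frac{\sqrt{5733618}}{4}$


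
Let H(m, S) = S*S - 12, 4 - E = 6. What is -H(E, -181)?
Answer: -32749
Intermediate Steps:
E = -2 (E = 4 - 1*6 = 4 - 6 = -2)
H(m, S) = -12 + S² (H(m, S) = S² - 12 = -12 + S²)
-H(E, -181) = -(-12 + (-181)²) = -(-12 + 32761) = -1*32749 = -32749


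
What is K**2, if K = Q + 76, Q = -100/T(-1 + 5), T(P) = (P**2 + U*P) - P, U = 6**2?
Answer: 8637721/1521 ≈ 5679.0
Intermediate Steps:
U = 36
T(P) = P**2 + 35*P (T(P) = (P**2 + 36*P) - P = P**2 + 35*P)
Q = -25/39 (Q = -100*1/((-1 + 5)*(35 + (-1 + 5))) = -100*1/(4*(35 + 4)) = -100/(4*39) = -100/156 = -100*1/156 = -25/39 ≈ -0.64103)
K = 2939/39 (K = -25/39 + 76 = 2939/39 ≈ 75.359)
K**2 = (2939/39)**2 = 8637721/1521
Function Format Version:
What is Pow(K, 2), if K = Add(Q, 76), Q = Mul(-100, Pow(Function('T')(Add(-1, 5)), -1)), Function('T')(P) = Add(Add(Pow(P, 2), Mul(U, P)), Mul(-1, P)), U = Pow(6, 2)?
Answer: Rational(8637721, 1521) ≈ 5679.0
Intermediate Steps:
U = 36
Function('T')(P) = Add(Pow(P, 2), Mul(35, P)) (Function('T')(P) = Add(Add(Pow(P, 2), Mul(36, P)), Mul(-1, P)) = Add(Pow(P, 2), Mul(35, P)))
Q = Rational(-25, 39) (Q = Mul(-100, Pow(Mul(Add(-1, 5), Add(35, Add(-1, 5))), -1)) = Mul(-100, Pow(Mul(4, Add(35, 4)), -1)) = Mul(-100, Pow(Mul(4, 39), -1)) = Mul(-100, Pow(156, -1)) = Mul(-100, Rational(1, 156)) = Rational(-25, 39) ≈ -0.64103)
K = Rational(2939, 39) (K = Add(Rational(-25, 39), 76) = Rational(2939, 39) ≈ 75.359)
Pow(K, 2) = Pow(Rational(2939, 39), 2) = Rational(8637721, 1521)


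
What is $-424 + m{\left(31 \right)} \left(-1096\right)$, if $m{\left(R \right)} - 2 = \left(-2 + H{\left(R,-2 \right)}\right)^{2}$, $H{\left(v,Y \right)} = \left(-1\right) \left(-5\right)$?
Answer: $-12480$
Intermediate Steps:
$H{\left(v,Y \right)} = 5$
$m{\left(R \right)} = 11$ ($m{\left(R \right)} = 2 + \left(-2 + 5\right)^{2} = 2 + 3^{2} = 2 + 9 = 11$)
$-424 + m{\left(31 \right)} \left(-1096\right) = -424 + 11 \left(-1096\right) = -424 - 12056 = -12480$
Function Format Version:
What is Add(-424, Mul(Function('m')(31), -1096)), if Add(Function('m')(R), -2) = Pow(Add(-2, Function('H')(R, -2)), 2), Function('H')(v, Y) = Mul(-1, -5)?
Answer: -12480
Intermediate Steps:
Function('H')(v, Y) = 5
Function('m')(R) = 11 (Function('m')(R) = Add(2, Pow(Add(-2, 5), 2)) = Add(2, Pow(3, 2)) = Add(2, 9) = 11)
Add(-424, Mul(Function('m')(31), -1096)) = Add(-424, Mul(11, -1096)) = Add(-424, -12056) = -12480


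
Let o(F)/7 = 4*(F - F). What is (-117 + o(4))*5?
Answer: -585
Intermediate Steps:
o(F) = 0 (o(F) = 7*(4*(F - F)) = 7*(4*0) = 7*0 = 0)
(-117 + o(4))*5 = (-117 + 0)*5 = -117*5 = -585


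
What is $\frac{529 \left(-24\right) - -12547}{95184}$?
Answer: $- \frac{149}{95184} \approx -0.0015654$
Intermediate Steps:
$\frac{529 \left(-24\right) - -12547}{95184} = \left(-12696 + 12547\right) \frac{1}{95184} = \left(-149\right) \frac{1}{95184} = - \frac{149}{95184}$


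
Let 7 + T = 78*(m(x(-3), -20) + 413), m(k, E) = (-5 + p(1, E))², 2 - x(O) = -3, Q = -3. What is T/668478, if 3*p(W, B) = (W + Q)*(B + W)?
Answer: 110375/2005434 ≈ 0.055038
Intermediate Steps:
p(W, B) = (-3 + W)*(B + W)/3 (p(W, B) = ((W - 3)*(B + W))/3 = ((-3 + W)*(B + W))/3 = (-3 + W)*(B + W)/3)
x(O) = 5 (x(O) = 2 - 1*(-3) = 2 + 3 = 5)
m(k, E) = (-17/3 - 2*E/3)² (m(k, E) = (-5 + (-E - 1*1 + (⅓)*1² + (⅓)*E*1))² = (-5 + (-E - 1 + (⅓)*1 + E/3))² = (-5 + (-E - 1 + ⅓ + E/3))² = (-5 + (-⅔ - 2*E/3))² = (-17/3 - 2*E/3)²)
T = 110375/3 (T = -7 + 78*((17 + 2*(-20))²/9 + 413) = -7 + 78*((17 - 40)²/9 + 413) = -7 + 78*((⅑)*(-23)² + 413) = -7 + 78*((⅑)*529 + 413) = -7 + 78*(529/9 + 413) = -7 + 78*(4246/9) = -7 + 110396/3 = 110375/3 ≈ 36792.)
T/668478 = (110375/3)/668478 = (110375/3)*(1/668478) = 110375/2005434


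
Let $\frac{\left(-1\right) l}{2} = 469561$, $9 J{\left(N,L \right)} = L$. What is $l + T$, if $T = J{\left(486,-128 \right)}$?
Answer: $- \frac{8452226}{9} \approx -9.3914 \cdot 10^{5}$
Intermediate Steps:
$J{\left(N,L \right)} = \frac{L}{9}$
$l = -939122$ ($l = \left(-2\right) 469561 = -939122$)
$T = - \frac{128}{9}$ ($T = \frac{1}{9} \left(-128\right) = - \frac{128}{9} \approx -14.222$)
$l + T = -939122 - \frac{128}{9} = - \frac{8452226}{9}$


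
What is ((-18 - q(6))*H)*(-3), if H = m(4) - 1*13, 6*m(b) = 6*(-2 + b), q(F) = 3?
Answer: -693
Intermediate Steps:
m(b) = -2 + b (m(b) = (6*(-2 + b))/6 = (-12 + 6*b)/6 = -2 + b)
H = -11 (H = (-2 + 4) - 1*13 = 2 - 13 = -11)
((-18 - q(6))*H)*(-3) = ((-18 - 1*3)*(-11))*(-3) = ((-18 - 3)*(-11))*(-3) = -21*(-11)*(-3) = 231*(-3) = -693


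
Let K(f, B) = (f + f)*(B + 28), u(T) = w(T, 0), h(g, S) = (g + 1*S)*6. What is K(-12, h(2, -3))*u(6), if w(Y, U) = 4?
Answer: -2112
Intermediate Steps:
h(g, S) = 6*S + 6*g (h(g, S) = (g + S)*6 = (S + g)*6 = 6*S + 6*g)
u(T) = 4
K(f, B) = 2*f*(28 + B) (K(f, B) = (2*f)*(28 + B) = 2*f*(28 + B))
K(-12, h(2, -3))*u(6) = (2*(-12)*(28 + (6*(-3) + 6*2)))*4 = (2*(-12)*(28 + (-18 + 12)))*4 = (2*(-12)*(28 - 6))*4 = (2*(-12)*22)*4 = -528*4 = -2112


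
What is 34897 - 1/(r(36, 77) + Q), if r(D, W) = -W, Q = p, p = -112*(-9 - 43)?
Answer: 200553058/5747 ≈ 34897.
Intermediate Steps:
p = 5824 (p = -112*(-52) = 5824)
Q = 5824
34897 - 1/(r(36, 77) + Q) = 34897 - 1/(-1*77 + 5824) = 34897 - 1/(-77 + 5824) = 34897 - 1/5747 = 200553058/5747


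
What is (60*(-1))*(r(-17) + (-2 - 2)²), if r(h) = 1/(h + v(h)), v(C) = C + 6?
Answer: -6705/7 ≈ -957.86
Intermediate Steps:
v(C) = 6 + C
r(h) = 1/(6 + 2*h) (r(h) = 1/(h + (6 + h)) = 1/(6 + 2*h))
(60*(-1))*(r(-17) + (-2 - 2)²) = (60*(-1))*(1/(2*(3 - 17)) + (-2 - 2)²) = -60*((½)/(-14) + (-4)²) = -60*((½)*(-1/14) + 16) = -60*(-1/28 + 16) = -60*447/28 = -6705/7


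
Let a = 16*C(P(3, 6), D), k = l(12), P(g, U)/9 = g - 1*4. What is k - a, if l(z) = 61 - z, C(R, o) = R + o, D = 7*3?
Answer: -143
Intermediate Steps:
P(g, U) = -36 + 9*g (P(g, U) = 9*(g - 1*4) = 9*(g - 4) = 9*(-4 + g) = -36 + 9*g)
D = 21
k = 49 (k = 61 - 1*12 = 61 - 12 = 49)
a = 192 (a = 16*((-36 + 9*3) + 21) = 16*((-36 + 27) + 21) = 16*(-9 + 21) = 16*12 = 192)
k - a = 49 - 1*192 = 49 - 192 = -143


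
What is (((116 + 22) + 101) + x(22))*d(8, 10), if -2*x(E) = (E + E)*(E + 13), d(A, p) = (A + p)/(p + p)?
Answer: -4779/10 ≈ -477.90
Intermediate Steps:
d(A, p) = (A + p)/(2*p) (d(A, p) = (A + p)/((2*p)) = (A + p)*(1/(2*p)) = (A + p)/(2*p))
x(E) = -E*(13 + E) (x(E) = -(E + E)*(E + 13)/2 = -2*E*(13 + E)/2 = -E*(13 + E))
(((116 + 22) + 101) + x(22))*d(8, 10) = (((116 + 22) + 101) - 1*22*(13 + 22))*((½)*(8 + 10)/10) = ((138 + 101) - 1*22*35)*((½)*(⅒)*18) = (239 - 770)*(9/10) = -531*9/10 = -4779/10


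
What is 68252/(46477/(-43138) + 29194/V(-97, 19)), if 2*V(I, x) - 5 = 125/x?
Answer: 14721273880/1087406009 ≈ 13.538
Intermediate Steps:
V(I, x) = 5/2 + 125/(2*x) (V(I, x) = 5/2 + (125/x)/2 = 5/2 + 125/(2*x))
68252/(46477/(-43138) + 29194/V(-97, 19)) = 68252/(46477/(-43138) + 29194/(((5/2)*(25 + 19)/19))) = 68252/(46477*(-1/43138) + 29194/(((5/2)*(1/19)*44))) = 68252/(-46477/43138 + 29194/(110/19)) = 68252/(-46477/43138 + 29194*(19/110)) = 68252/(-46477/43138 + 25213/5) = 68252/(1087406009/215690) = 68252*(215690/1087406009) = 14721273880/1087406009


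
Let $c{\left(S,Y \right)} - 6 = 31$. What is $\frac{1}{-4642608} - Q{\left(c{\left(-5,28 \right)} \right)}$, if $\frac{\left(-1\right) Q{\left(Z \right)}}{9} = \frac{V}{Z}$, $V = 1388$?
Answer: $\frac{57995459099}{171776496} \approx 337.62$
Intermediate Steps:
$c{\left(S,Y \right)} = 37$ ($c{\left(S,Y \right)} = 6 + 31 = 37$)
$Q{\left(Z \right)} = - \frac{12492}{Z}$ ($Q{\left(Z \right)} = - 9 \frac{1388}{Z} = - \frac{12492}{Z}$)
$\frac{1}{-4642608} - Q{\left(c{\left(-5,28 \right)} \right)} = \frac{1}{-4642608} - - \frac{12492}{37} = - \frac{1}{4642608} - \left(-12492\right) \frac{1}{37} = - \frac{1}{4642608} - - \frac{12492}{37} = - \frac{1}{4642608} + \frac{12492}{37} = \frac{57995459099}{171776496}$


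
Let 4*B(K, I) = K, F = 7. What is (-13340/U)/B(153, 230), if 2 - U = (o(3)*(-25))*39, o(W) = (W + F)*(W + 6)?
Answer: -6670/1678257 ≈ -0.0039744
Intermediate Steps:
B(K, I) = K/4
o(W) = (6 + W)*(7 + W) (o(W) = (W + 7)*(W + 6) = (7 + W)*(6 + W) = (6 + W)*(7 + W))
U = 87752 (U = 2 - (42 + 3² + 13*3)*(-25)*39 = 2 - (42 + 9 + 39)*(-25)*39 = 2 - 90*(-25)*39 = 2 - (-2250)*39 = 2 - 1*(-87750) = 2 + 87750 = 87752)
(-13340/U)/B(153, 230) = (-13340/87752)/(((¼)*153)) = (-13340*1/87752)/(153/4) = -3335/21938*4/153 = -6670/1678257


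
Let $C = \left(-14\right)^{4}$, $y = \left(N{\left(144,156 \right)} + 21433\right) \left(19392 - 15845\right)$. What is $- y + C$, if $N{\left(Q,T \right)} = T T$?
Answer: $-162304227$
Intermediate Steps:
$N{\left(Q,T \right)} = T^{2}$
$y = 162342643$ ($y = \left(156^{2} + 21433\right) \left(19392 - 15845\right) = \left(24336 + 21433\right) 3547 = 45769 \cdot 3547 = 162342643$)
$C = 38416$
$- y + C = \left(-1\right) 162342643 + 38416 = -162342643 + 38416 = -162304227$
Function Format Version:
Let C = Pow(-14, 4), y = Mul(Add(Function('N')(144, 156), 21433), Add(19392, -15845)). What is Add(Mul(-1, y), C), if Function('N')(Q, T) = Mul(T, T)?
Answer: -162304227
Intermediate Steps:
Function('N')(Q, T) = Pow(T, 2)
y = 162342643 (y = Mul(Add(Pow(156, 2), 21433), Add(19392, -15845)) = Mul(Add(24336, 21433), 3547) = Mul(45769, 3547) = 162342643)
C = 38416
Add(Mul(-1, y), C) = Add(Mul(-1, 162342643), 38416) = Add(-162342643, 38416) = -162304227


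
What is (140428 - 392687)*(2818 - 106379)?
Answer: 26124194299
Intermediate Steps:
(140428 - 392687)*(2818 - 106379) = -252259*(-103561) = 26124194299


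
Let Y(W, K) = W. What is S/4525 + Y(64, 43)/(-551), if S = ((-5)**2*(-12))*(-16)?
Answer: 94208/99731 ≈ 0.94462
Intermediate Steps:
S = 4800 (S = (25*(-12))*(-16) = -300*(-16) = 4800)
S/4525 + Y(64, 43)/(-551) = 4800/4525 + 64/(-551) = 4800*(1/4525) + 64*(-1/551) = 192/181 - 64/551 = 94208/99731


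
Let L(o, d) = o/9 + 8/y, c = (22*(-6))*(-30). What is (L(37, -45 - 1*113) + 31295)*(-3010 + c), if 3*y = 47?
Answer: 12577753000/423 ≈ 2.9735e+7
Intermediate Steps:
y = 47/3 (y = (⅓)*47 = 47/3 ≈ 15.667)
c = 3960 (c = -132*(-30) = 3960)
L(o, d) = 24/47 + o/9 (L(o, d) = o/9 + 8/(47/3) = o*(⅑) + 8*(3/47) = o/9 + 24/47 = 24/47 + o/9)
(L(37, -45 - 1*113) + 31295)*(-3010 + c) = ((24/47 + (⅑)*37) + 31295)*(-3010 + 3960) = ((24/47 + 37/9) + 31295)*950 = (1955/423 + 31295)*950 = (13239740/423)*950 = 12577753000/423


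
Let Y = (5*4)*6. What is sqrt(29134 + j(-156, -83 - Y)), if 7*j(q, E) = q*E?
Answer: sqrt(33658) ≈ 183.46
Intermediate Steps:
Y = 120 (Y = 20*6 = 120)
j(q, E) = E*q/7 (j(q, E) = (q*E)/7 = (E*q)/7 = E*q/7)
sqrt(29134 + j(-156, -83 - Y)) = sqrt(29134 + (1/7)*(-83 - 1*120)*(-156)) = sqrt(29134 + (1/7)*(-83 - 120)*(-156)) = sqrt(29134 + (1/7)*(-203)*(-156)) = sqrt(29134 + 4524) = sqrt(33658)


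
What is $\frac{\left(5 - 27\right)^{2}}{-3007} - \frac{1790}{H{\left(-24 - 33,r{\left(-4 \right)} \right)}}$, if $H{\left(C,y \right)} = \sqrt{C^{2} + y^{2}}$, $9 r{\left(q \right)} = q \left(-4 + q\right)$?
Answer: $- \frac{484}{3007} - \frac{16110 \sqrt{264193}}{264193} \approx -31.504$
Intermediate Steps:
$r{\left(q \right)} = \frac{q \left(-4 + q\right)}{9}$
$\frac{\left(5 - 27\right)^{2}}{-3007} - \frac{1790}{H{\left(-24 - 33,r{\left(-4 \right)} \right)}} = \frac{\left(5 - 27\right)^{2}}{-3007} - \frac{1790}{\sqrt{\left(-24 - 33\right)^{2} + \left(\frac{1}{9} \left(-4\right) \left(-4 - 4\right)\right)^{2}}} = \left(-22\right)^{2} \left(- \frac{1}{3007}\right) - \frac{1790}{\sqrt{\left(-57\right)^{2} + \left(\frac{1}{9} \left(-4\right) \left(-8\right)\right)^{2}}} = 484 \left(- \frac{1}{3007}\right) - \frac{1790}{\sqrt{3249 + \left(\frac{32}{9}\right)^{2}}} = - \frac{484}{3007} - \frac{1790}{\sqrt{3249 + \frac{1024}{81}}} = - \frac{484}{3007} - \frac{1790}{\sqrt{\frac{264193}{81}}} = - \frac{484}{3007} - \frac{1790}{\frac{1}{9} \sqrt{264193}} = - \frac{484}{3007} - 1790 \frac{9 \sqrt{264193}}{264193} = - \frac{484}{3007} - \frac{16110 \sqrt{264193}}{264193}$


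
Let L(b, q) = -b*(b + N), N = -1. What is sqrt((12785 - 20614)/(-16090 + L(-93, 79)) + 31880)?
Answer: sqrt(76790242933)/1552 ≈ 178.55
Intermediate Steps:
L(b, q) = -b*(-1 + b) (L(b, q) = -b*(b - 1) = -b*(-1 + b))
sqrt((12785 - 20614)/(-16090 + L(-93, 79)) + 31880) = sqrt((12785 - 20614)/(-16090 - 93*(1 - 1*(-93))) + 31880) = sqrt(-7829/(-16090 - 93*(1 + 93)) + 31880) = sqrt(-7829/(-16090 - 93*94) + 31880) = sqrt(-7829/(-16090 - 8742) + 31880) = sqrt(-7829/(-24832) + 31880) = sqrt(-7829*(-1/24832) + 31880) = sqrt(7829/24832 + 31880) = sqrt(791651989/24832) = sqrt(76790242933)/1552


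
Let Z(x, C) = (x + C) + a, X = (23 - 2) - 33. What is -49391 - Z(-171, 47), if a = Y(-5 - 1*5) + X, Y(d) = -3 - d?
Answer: -49262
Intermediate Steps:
X = -12 (X = 21 - 33 = -12)
a = -5 (a = (-3 - (-5 - 1*5)) - 12 = (-3 - (-5 - 5)) - 12 = (-3 - 1*(-10)) - 12 = (-3 + 10) - 12 = 7 - 12 = -5)
Z(x, C) = -5 + C + x (Z(x, C) = (x + C) - 5 = (C + x) - 5 = -5 + C + x)
-49391 - Z(-171, 47) = -49391 - (-5 + 47 - 171) = -49391 - 1*(-129) = -49391 + 129 = -49262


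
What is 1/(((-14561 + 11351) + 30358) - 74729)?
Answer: -1/47581 ≈ -2.1017e-5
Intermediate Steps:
1/(((-14561 + 11351) + 30358) - 74729) = 1/((-3210 + 30358) - 74729) = 1/(27148 - 74729) = 1/(-47581) = -1/47581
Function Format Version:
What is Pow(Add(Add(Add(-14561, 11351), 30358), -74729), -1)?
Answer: Rational(-1, 47581) ≈ -2.1017e-5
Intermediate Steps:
Pow(Add(Add(Add(-14561, 11351), 30358), -74729), -1) = Pow(Add(Add(-3210, 30358), -74729), -1) = Pow(Add(27148, -74729), -1) = Pow(-47581, -1) = Rational(-1, 47581)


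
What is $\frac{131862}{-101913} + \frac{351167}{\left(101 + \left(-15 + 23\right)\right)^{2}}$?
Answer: $\frac{11407276683}{403609451} \approx 28.263$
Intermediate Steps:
$\frac{131862}{-101913} + \frac{351167}{\left(101 + \left(-15 + 23\right)\right)^{2}} = 131862 \left(- \frac{1}{101913}\right) + \frac{351167}{\left(101 + 8\right)^{2}} = - \frac{43954}{33971} + \frac{351167}{109^{2}} = - \frac{43954}{33971} + \frac{351167}{11881} = \frac{11407276683}{403609451}$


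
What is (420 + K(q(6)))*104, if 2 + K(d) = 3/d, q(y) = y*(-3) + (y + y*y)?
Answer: 43485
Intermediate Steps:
q(y) = y² - 2*y (q(y) = -3*y + (y + y²) = y² - 2*y)
K(d) = -2 + 3/d
(420 + K(q(6)))*104 = (420 + (-2 + 3/((6*(-2 + 6)))))*104 = (420 + (-2 + 3/((6*4))))*104 = (420 + (-2 + 3/24))*104 = (420 + (-2 + 3*(1/24)))*104 = (420 + (-2 + ⅛))*104 = (420 - 15/8)*104 = (3345/8)*104 = 43485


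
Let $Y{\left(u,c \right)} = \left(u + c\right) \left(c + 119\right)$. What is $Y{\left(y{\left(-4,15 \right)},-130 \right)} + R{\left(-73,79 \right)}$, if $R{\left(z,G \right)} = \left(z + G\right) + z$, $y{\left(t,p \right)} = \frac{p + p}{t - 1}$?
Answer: $1429$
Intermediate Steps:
$y{\left(t,p \right)} = \frac{2 p}{-1 + t}$
$Y{\left(u,c \right)} = \left(119 + c\right) \left(c + u\right)$ ($Y{\left(u,c \right)} = \left(c + u\right) \left(119 + c\right) = \left(119 + c\right) \left(c + u\right)$)
$R{\left(z,G \right)} = G + 2 z$ ($R{\left(z,G \right)} = \left(G + z\right) + z = G + 2 z$)
$Y{\left(y{\left(-4,15 \right)},-130 \right)} + R{\left(-73,79 \right)} = \left(\left(-130\right)^{2} + 119 \left(-130\right) + 119 \cdot 2 \cdot 15 \frac{1}{-1 - 4} - 130 \cdot 2 \cdot 15 \frac{1}{-1 - 4}\right) + \left(79 + 2 \left(-73\right)\right) = \left(16900 - 15470 + 119 \cdot 2 \cdot 15 \frac{1}{-5} - 130 \cdot 2 \cdot 15 \frac{1}{-5}\right) + \left(79 - 146\right) = \left(16900 - 15470 + 119 \cdot 2 \cdot 15 \left(- \frac{1}{5}\right) - 130 \cdot 2 \cdot 15 \left(- \frac{1}{5}\right)\right) - 67 = \left(16900 - 15470 + 119 \left(-6\right) - -780\right) - 67 = \left(16900 - 15470 - 714 + 780\right) - 67 = 1496 - 67 = 1429$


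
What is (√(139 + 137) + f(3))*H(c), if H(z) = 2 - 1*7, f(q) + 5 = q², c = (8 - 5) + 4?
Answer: -20 - 10*√69 ≈ -103.07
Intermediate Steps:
c = 7 (c = 3 + 4 = 7)
f(q) = -5 + q²
H(z) = -5 (H(z) = 2 - 7 = -5)
(√(139 + 137) + f(3))*H(c) = (√(139 + 137) + (-5 + 3²))*(-5) = (√276 + (-5 + 9))*(-5) = (2*√69 + 4)*(-5) = (4 + 2*√69)*(-5) = -20 - 10*√69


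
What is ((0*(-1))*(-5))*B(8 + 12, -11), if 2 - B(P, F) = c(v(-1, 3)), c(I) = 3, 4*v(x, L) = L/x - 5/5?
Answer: 0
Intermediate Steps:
v(x, L) = -¼ + L/(4*x) (v(x, L) = (L/x - 5/5)/4 = (L/x - 5*⅕)/4 = (L/x - 1)/4 = (-1 + L/x)/4 = -¼ + L/(4*x))
B(P, F) = -1 (B(P, F) = 2 - 1*3 = 2 - 3 = -1)
((0*(-1))*(-5))*B(8 + 12, -11) = ((0*(-1))*(-5))*(-1) = (0*(-5))*(-1) = 0*(-1) = 0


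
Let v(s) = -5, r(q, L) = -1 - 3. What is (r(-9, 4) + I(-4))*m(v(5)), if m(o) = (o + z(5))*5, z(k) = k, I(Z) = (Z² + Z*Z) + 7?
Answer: 0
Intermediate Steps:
r(q, L) = -4
I(Z) = 7 + 2*Z² (I(Z) = (Z² + Z²) + 7 = 2*Z² + 7 = 7 + 2*Z²)
m(o) = 25 + 5*o (m(o) = (o + 5)*5 = (5 + o)*5 = 25 + 5*o)
(r(-9, 4) + I(-4))*m(v(5)) = (-4 + (7 + 2*(-4)²))*(25 + 5*(-5)) = (-4 + (7 + 2*16))*(25 - 25) = (-4 + (7 + 32))*0 = (-4 + 39)*0 = 35*0 = 0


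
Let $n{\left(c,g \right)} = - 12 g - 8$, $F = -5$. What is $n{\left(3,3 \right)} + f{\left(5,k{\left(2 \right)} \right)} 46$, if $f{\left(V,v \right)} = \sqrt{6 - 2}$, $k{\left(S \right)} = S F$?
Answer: $48$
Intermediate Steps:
$k{\left(S \right)} = - 5 S$ ($k{\left(S \right)} = S \left(-5\right) = - 5 S$)
$n{\left(c,g \right)} = -8 - 12 g$
$f{\left(V,v \right)} = 2$ ($f{\left(V,v \right)} = \sqrt{4} = 2$)
$n{\left(3,3 \right)} + f{\left(5,k{\left(2 \right)} \right)} 46 = \left(-8 - 36\right) + 2 \cdot 46 = \left(-8 - 36\right) + 92 = -44 + 92 = 48$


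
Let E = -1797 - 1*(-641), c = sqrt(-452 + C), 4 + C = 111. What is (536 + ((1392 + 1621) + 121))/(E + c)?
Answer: -4242520/1336681 - 3670*I*sqrt(345)/1336681 ≈ -3.1739 - 0.050997*I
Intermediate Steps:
C = 107 (C = -4 + 111 = 107)
c = I*sqrt(345) (c = sqrt(-452 + 107) = sqrt(-345) = I*sqrt(345) ≈ 18.574*I)
E = -1156 (E = -1797 + 641 = -1156)
(536 + ((1392 + 1621) + 121))/(E + c) = (536 + ((1392 + 1621) + 121))/(-1156 + I*sqrt(345)) = (536 + (3013 + 121))/(-1156 + I*sqrt(345)) = (536 + 3134)/(-1156 + I*sqrt(345)) = 3670/(-1156 + I*sqrt(345))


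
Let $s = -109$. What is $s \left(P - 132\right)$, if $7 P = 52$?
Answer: $\frac{95048}{7} \approx 13578.0$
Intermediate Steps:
$P = \frac{52}{7}$ ($P = \frac{1}{7} \cdot 52 = \frac{52}{7} \approx 7.4286$)
$s \left(P - 132\right) = - 109 \left(\frac{52}{7} - 132\right) = \left(-109\right) \left(- \frac{872}{7}\right) = \frac{95048}{7}$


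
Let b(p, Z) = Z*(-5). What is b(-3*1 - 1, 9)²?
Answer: 2025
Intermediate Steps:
b(p, Z) = -5*Z
b(-3*1 - 1, 9)² = (-5*9)² = (-45)² = 2025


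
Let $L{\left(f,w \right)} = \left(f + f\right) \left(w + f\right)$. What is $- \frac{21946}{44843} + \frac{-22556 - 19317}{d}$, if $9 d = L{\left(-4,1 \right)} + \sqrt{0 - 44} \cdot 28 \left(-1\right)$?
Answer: $- \frac{50794406617}{196591712} - \frac{2637999 i \sqrt{11}}{4384} \approx -258.38 - 1995.7 i$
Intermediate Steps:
$L{\left(f,w \right)} = 2 f \left(f + w\right)$
$d = \frac{8}{3} - \frac{56 i \sqrt{11}}{9}$ ($d = \frac{2 \left(-4\right) \left(-4 + 1\right) + \sqrt{0 - 44} \cdot 28 \left(-1\right)}{9} = \frac{2 \left(-4\right) \left(-3\right) + \sqrt{-44} \left(-28\right)}{9} = \frac{24 + 2 i \sqrt{11} \left(-28\right)}{9} = \frac{24 - 56 i \sqrt{11}}{9} = \frac{8}{3} - \frac{56 i \sqrt{11}}{9} \approx 2.6667 - 20.637 i$)
$- \frac{21946}{44843} + \frac{-22556 - 19317}{d} = - \frac{21946}{44843} + \frac{-22556 - 19317}{\frac{8}{3} - \frac{56 i \sqrt{11}}{9}} = \left(-21946\right) \frac{1}{44843} + \frac{-22556 - 19317}{\frac{8}{3} - \frac{56 i \sqrt{11}}{9}} = - \frac{21946}{44843} - \frac{41873}{\frac{8}{3} - \frac{56 i \sqrt{11}}{9}}$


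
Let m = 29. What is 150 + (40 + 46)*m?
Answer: 2644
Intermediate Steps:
150 + (40 + 46)*m = 150 + (40 + 46)*29 = 150 + 86*29 = 150 + 2494 = 2644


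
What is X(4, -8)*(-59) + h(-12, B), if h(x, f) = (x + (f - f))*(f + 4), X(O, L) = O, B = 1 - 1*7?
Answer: -212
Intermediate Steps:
B = -6 (B = 1 - 7 = -6)
h(x, f) = x*(4 + f) (h(x, f) = (x + 0)*(4 + f) = x*(4 + f))
X(4, -8)*(-59) + h(-12, B) = 4*(-59) - 12*(4 - 6) = -236 - 12*(-2) = -236 + 24 = -212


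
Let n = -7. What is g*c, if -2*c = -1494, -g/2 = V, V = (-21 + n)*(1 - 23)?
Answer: -920304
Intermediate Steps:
V = 616 (V = (-21 - 7)*(1 - 23) = -28*(-22) = 616)
g = -1232 (g = -2*616 = -1232)
c = 747 (c = -½*(-1494) = 747)
g*c = -1232*747 = -920304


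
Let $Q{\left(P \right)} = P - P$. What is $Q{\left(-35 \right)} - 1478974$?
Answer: $-1478974$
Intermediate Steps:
$Q{\left(P \right)} = 0$
$Q{\left(-35 \right)} - 1478974 = 0 - 1478974 = -1478974$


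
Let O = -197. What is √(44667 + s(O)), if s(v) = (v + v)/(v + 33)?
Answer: √300357062/82 ≈ 211.35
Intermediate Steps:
s(v) = 2*v/(33 + v) (s(v) = (2*v)/(33 + v) = 2*v/(33 + v))
√(44667 + s(O)) = √(44667 + 2*(-197)/(33 - 197)) = √(44667 + 2*(-197)/(-164)) = √(44667 + 2*(-197)*(-1/164)) = √(44667 + 197/82) = √(3662891/82) = √300357062/82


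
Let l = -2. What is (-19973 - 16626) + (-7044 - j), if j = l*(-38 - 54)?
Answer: -43827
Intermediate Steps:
j = 184 (j = -2*(-38 - 54) = -2*(-92) = 184)
(-19973 - 16626) + (-7044 - j) = (-19973 - 16626) + (-7044 - 1*184) = -36599 + (-7044 - 184) = -36599 - 7228 = -43827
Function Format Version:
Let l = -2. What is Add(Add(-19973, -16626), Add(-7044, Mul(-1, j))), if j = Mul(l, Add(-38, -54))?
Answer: -43827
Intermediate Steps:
j = 184 (j = Mul(-2, Add(-38, -54)) = Mul(-2, -92) = 184)
Add(Add(-19973, -16626), Add(-7044, Mul(-1, j))) = Add(Add(-19973, -16626), Add(-7044, Mul(-1, 184))) = Add(-36599, Add(-7044, -184)) = Add(-36599, -7228) = -43827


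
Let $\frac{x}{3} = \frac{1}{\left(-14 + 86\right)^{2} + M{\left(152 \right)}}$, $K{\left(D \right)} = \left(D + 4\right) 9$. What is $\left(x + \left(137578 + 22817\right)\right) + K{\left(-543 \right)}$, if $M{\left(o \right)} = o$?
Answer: $\frac{829982787}{5336} \approx 1.5554 \cdot 10^{5}$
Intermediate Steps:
$K{\left(D \right)} = 36 + 9 D$ ($K{\left(D \right)} = \left(4 + D\right) 9 = 36 + 9 D$)
$x = \frac{3}{5336}$ ($x = \frac{3}{\left(-14 + 86\right)^{2} + 152} = \frac{3}{72^{2} + 152} = \frac{3}{5184 + 152} = \frac{3}{5336} \approx 0.00056222$)
$\left(x + \left(137578 + 22817\right)\right) + K{\left(-543 \right)} = \left(\frac{3}{5336} + \left(137578 + 22817\right)\right) + \left(36 + 9 \left(-543\right)\right) = \left(\frac{3}{5336} + 160395\right) + \left(36 - 4887\right) = \frac{855867723}{5336} - 4851 = \frac{829982787}{5336}$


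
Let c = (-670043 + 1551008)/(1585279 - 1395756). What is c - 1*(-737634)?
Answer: 139799489547/189523 ≈ 7.3764e+5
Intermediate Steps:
c = 880965/189523 ≈ 4.6483
c - 1*(-737634) = 880965/189523 - 1*(-737634) = 880965/189523 + 737634 = 139799489547/189523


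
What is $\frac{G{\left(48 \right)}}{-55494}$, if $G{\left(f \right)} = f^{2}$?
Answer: $- \frac{128}{3083} \approx -0.041518$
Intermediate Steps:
$\frac{G{\left(48 \right)}}{-55494} = \frac{48^{2}}{-55494} = 2304 \left(- \frac{1}{55494}\right) = - \frac{128}{3083}$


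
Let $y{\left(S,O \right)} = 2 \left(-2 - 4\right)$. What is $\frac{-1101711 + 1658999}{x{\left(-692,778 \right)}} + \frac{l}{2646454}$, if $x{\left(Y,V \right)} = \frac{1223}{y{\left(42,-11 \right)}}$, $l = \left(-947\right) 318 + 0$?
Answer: $- \frac{8849206491291}{1618306621} \approx -5468.2$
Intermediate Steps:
$y{\left(S,O \right)} = -12$ ($y{\left(S,O \right)} = 2 \left(-6\right) = -12$)
$l = -301146$ ($l = -301146 + 0 = -301146$)
$x{\left(Y,V \right)} = - \frac{1223}{12}$ ($x{\left(Y,V \right)} = \frac{1223}{-12} = 1223 \left(- \frac{1}{12}\right) = - \frac{1223}{12}$)
$\frac{-1101711 + 1658999}{x{\left(-692,778 \right)}} + \frac{l}{2646454} = \frac{-1101711 + 1658999}{- \frac{1223}{12}} - \frac{301146}{2646454} = 557288 \left(- \frac{12}{1223}\right) - \frac{150573}{1323227} = - \frac{6687456}{1223} - \frac{150573}{1323227} = - \frac{8849206491291}{1618306621}$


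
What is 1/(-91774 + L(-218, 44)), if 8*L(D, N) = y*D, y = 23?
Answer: -4/369603 ≈ -1.0822e-5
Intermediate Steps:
L(D, N) = 23*D/8 (L(D, N) = (23*D)/8 = 23*D/8)
1/(-91774 + L(-218, 44)) = 1/(-91774 + (23/8)*(-218)) = 1/(-91774 - 2507/4) = 1/(-369603/4) = -4/369603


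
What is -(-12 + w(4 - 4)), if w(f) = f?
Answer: 12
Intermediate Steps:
-(-12 + w(4 - 4)) = -(-12 + (4 - 4)) = -(-12 + 0) = -1*(-12) = 12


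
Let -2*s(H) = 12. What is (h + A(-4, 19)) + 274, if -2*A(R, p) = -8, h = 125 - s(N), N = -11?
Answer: 409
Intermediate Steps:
s(H) = -6 (s(H) = -1/2*12 = -6)
h = 131 (h = 125 - 1*(-6) = 125 + 6 = 131)
A(R, p) = 4 (A(R, p) = -1/2*(-8) = 4)
(h + A(-4, 19)) + 274 = (131 + 4) + 274 = 135 + 274 = 409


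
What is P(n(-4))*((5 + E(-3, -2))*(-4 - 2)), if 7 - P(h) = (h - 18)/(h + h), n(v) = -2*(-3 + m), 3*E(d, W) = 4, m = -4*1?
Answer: -1900/7 ≈ -271.43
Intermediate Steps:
m = -4
E(d, W) = 4/3 (E(d, W) = (1/3)*4 = 4/3)
n(v) = 14 (n(v) = -2*(-3 - 4) = -2*(-7) = 14)
P(h) = 7 - (-18 + h)/(2*h) (P(h) = 7 - (h - 18)/(h + h) = 7 - (-18 + h)/(2*h))
P(n(-4))*((5 + E(-3, -2))*(-4 - 2)) = (13/2 + 9/14)*((5 + 4/3)*(-4 - 2)) = (13/2 + 9*(1/14))*((19/3)*(-6)) = (13/2 + 9/14)*(-38) = (50/7)*(-38) = -1900/7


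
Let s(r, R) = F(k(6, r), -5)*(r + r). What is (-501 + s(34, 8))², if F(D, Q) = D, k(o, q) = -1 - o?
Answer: 954529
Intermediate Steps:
s(r, R) = -14*r (s(r, R) = (-1 - 1*6)*(r + r) = (-1 - 6)*(2*r) = -14*r)
(-501 + s(34, 8))² = (-501 - 14*34)² = (-501 - 476)² = (-977)² = 954529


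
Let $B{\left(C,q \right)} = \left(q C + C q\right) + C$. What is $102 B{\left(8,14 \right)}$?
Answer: $23664$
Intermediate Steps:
$B{\left(C,q \right)} = C + 2 C q$ ($B{\left(C,q \right)} = \left(C q + C q\right) + C = 2 C q + C = C + 2 C q$)
$102 B{\left(8,14 \right)} = 102 \cdot 8 \left(1 + 2 \cdot 14\right) = 102 \cdot 8 \left(1 + 28\right) = 102 \cdot 8 \cdot 29 = 102 \cdot 232 = 23664$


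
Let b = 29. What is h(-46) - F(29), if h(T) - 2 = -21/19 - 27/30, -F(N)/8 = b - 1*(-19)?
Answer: 72959/190 ≈ 383.99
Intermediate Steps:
F(N) = -384 (F(N) = -8*(29 - 1*(-19)) = -8*(29 + 19) = -8*48 = -384)
h(T) = -1/190 (h(T) = 2 + (-21/19 - 27/30) = 2 + (-21*1/19 - 27*1/30) = 2 + (-21/19 - 9/10) = 2 - 381/190 = -1/190)
h(-46) - F(29) = -1/190 - 1*(-384) = -1/190 + 384 = 72959/190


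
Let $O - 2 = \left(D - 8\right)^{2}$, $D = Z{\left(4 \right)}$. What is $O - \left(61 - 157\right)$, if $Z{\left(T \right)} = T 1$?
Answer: $114$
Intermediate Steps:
$Z{\left(T \right)} = T$
$D = 4$
$O = 18$ ($O = 2 + \left(4 - 8\right)^{2} = 2 + \left(-4\right)^{2} = 2 + 16 = 18$)
$O - \left(61 - 157\right) = 18 - \left(61 - 157\right) = 18 - -96 = 18 + 96 = 114$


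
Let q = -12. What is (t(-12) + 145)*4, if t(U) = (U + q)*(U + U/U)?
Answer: 1636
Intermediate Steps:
t(U) = (1 + U)*(-12 + U) (t(U) = (U - 12)*(U + U/U) = (-12 + U)*(U + 1) = (-12 + U)*(1 + U) = (1 + U)*(-12 + U))
(t(-12) + 145)*4 = ((-12 + (-12)² - 11*(-12)) + 145)*4 = ((-12 + 144 + 132) + 145)*4 = (264 + 145)*4 = 409*4 = 1636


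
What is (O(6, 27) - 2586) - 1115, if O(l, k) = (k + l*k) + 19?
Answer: -3493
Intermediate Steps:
O(l, k) = 19 + k + k*l (O(l, k) = (k + k*l) + 19 = 19 + k + k*l)
(O(6, 27) - 2586) - 1115 = ((19 + 27 + 27*6) - 2586) - 1115 = ((19 + 27 + 162) - 2586) - 1115 = (208 - 2586) - 1115 = -2378 - 1115 = -3493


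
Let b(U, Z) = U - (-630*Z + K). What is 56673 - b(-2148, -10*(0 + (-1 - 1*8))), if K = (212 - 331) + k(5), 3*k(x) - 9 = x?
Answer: 6020/3 ≈ 2006.7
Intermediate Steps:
k(x) = 3 + x/3
K = -343/3 (K = (212 - 331) + (3 + (⅓)*5) = -119 + (3 + 5/3) = -119 + 14/3 = -343/3 ≈ -114.33)
b(U, Z) = 343/3 + U + 630*Z (b(U, Z) = U - (-630*Z - 343/3) = U - (-343/3 - 630*Z) = U + (343/3 + 630*Z) = 343/3 + U + 630*Z)
56673 - b(-2148, -10*(0 + (-1 - 1*8))) = 56673 - (343/3 - 2148 + 630*(-10*(0 + (-1 - 1*8)))) = 56673 - (343/3 - 2148 + 630*(-10*(0 + (-1 - 8)))) = 56673 - (343/3 - 2148 + 630*(-10*(0 - 9))) = 56673 - (343/3 - 2148 + 630*(-10*(-9))) = 56673 - (343/3 - 2148 + 630*90) = 56673 - (343/3 - 2148 + 56700) = 56673 - 1*163999/3 = 56673 - 163999/3 = 6020/3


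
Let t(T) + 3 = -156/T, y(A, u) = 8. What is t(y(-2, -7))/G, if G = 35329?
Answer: -45/70658 ≈ -0.00063687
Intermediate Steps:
t(T) = -3 - 156/T
t(y(-2, -7))/G = (-3 - 156/8)/35329 = (-3 - 156*⅛)*(1/35329) = (-3 - 39/2)*(1/35329) = -45/2*1/35329 = -45/70658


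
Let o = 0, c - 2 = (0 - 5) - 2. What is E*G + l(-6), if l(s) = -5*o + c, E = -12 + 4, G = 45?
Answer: -365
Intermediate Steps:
c = -5 (c = 2 + ((0 - 5) - 2) = 2 + (-5 - 2) = 2 - 7 = -5)
E = -8
l(s) = -5 (l(s) = -5*0 - 5 = 0 - 5 = -5)
E*G + l(-6) = -8*45 - 5 = -360 - 5 = -365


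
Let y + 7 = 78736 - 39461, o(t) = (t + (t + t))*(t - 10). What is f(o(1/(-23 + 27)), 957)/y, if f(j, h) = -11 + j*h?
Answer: -112145/628288 ≈ -0.17849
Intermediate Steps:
o(t) = 3*t*(-10 + t) (o(t) = (t + 2*t)*(-10 + t) = (3*t)*(-10 + t) = 3*t*(-10 + t))
f(j, h) = -11 + h*j
y = 39268 (y = -7 + (78736 - 39461) = -7 + 39275 = 39268)
f(o(1/(-23 + 27)), 957)/y = (-11 + 957*(3*(-10 + 1/(-23 + 27))/(-23 + 27)))/39268 = (-11 + 957*(3*(-10 + 1/4)/4))*(1/39268) = (-11 + 957*(3*(¼)*(-10 + ¼)))*(1/39268) = (-11 + 957*(3*(¼)*(-39/4)))*(1/39268) = (-11 + 957*(-117/16))*(1/39268) = (-11 - 111969/16)*(1/39268) = -112145/16*1/39268 = -112145/628288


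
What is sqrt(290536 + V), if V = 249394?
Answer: sqrt(539930) ≈ 734.80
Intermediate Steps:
sqrt(290536 + V) = sqrt(290536 + 249394) = sqrt(539930)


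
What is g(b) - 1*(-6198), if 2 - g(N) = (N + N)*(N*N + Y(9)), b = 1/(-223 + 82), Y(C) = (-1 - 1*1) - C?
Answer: 17379532820/2803221 ≈ 6199.8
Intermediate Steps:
Y(C) = -2 - C (Y(C) = (-1 - 1) - C = -2 - C)
b = -1/141 (b = 1/(-141) = -1/141 ≈ -0.0070922)
g(N) = 2 - 2*N*(-11 + N²) (g(N) = 2 - (N + N)*(N*N + (-2 - 1*9)) = 2 - 2*N*(N² + (-2 - 9)) = 2 - 2*N*(N² - 11) = 2 - 2*N*(-11 + N²))
g(b) - 1*(-6198) = (2 - 2*(-1/141)³ + 22*(-1/141)) - 1*(-6198) = (2 - 2*(-1/2803221) - 22/141) + 6198 = (2 + 2/2803221 - 22/141) + 6198 = 5169062/2803221 + 6198 = 17379532820/2803221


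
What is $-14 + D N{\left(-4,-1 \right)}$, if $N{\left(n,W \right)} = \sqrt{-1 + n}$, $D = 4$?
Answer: $-14 + 4 i \sqrt{5} \approx -14.0 + 8.9443 i$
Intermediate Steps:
$-14 + D N{\left(-4,-1 \right)} = -14 + 4 \sqrt{-1 - 4} = -14 + 4 \sqrt{-5} = -14 + 4 i \sqrt{5}$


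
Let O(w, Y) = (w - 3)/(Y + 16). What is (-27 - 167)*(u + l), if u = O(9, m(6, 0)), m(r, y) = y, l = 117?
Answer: -91083/4 ≈ -22771.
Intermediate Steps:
O(w, Y) = (-3 + w)/(16 + Y)
u = 3/8 (u = (-3 + 9)/(16 + 0) = 6/16 = (1/16)*6 = 3/8 ≈ 0.37500)
(-27 - 167)*(u + l) = (-27 - 167)*(3/8 + 117) = -194*939/8 = -91083/4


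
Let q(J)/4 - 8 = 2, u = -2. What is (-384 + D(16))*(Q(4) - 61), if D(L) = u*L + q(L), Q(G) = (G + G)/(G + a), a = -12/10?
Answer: 153032/7 ≈ 21862.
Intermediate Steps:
q(J) = 40 (q(J) = 32 + 4*2 = 32 + 8 = 40)
a = -6/5 (a = -12*⅒ = -6/5 ≈ -1.2000)
Q(G) = 2*G/(-6/5 + G) (Q(G) = (G + G)/(G - 6/5) = (2*G)/(-6/5 + G) = 2*G/(-6/5 + G))
D(L) = 40 - 2*L (D(L) = -2*L + 40 = 40 - 2*L)
(-384 + D(16))*(Q(4) - 61) = (-384 + (40 - 2*16))*(10*4/(-6 + 5*4) - 61) = (-384 + (40 - 32))*(10*4/(-6 + 20) - 61) = (-384 + 8)*(10*4/14 - 61) = -376*(10*4*(1/14) - 61) = -376*(20/7 - 61) = -376*(-407/7) = 153032/7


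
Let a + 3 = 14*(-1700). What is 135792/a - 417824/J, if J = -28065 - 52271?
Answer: -60220090/119514863 ≈ -0.50387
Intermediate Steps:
a = -23803 (a = -3 + 14*(-1700) = -3 - 23800 = -23803)
J = -80336
135792/a - 417824/J = 135792/(-23803) - 417824/(-80336) = 135792*(-1/23803) - 417824*(-1/80336) = -135792/23803 + 26114/5021 = -60220090/119514863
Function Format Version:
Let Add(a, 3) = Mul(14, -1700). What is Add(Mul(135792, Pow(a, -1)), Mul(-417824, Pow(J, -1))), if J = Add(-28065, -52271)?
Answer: Rational(-60220090, 119514863) ≈ -0.50387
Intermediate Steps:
a = -23803 (a = Add(-3, Mul(14, -1700)) = Add(-3, -23800) = -23803)
J = -80336
Add(Mul(135792, Pow(a, -1)), Mul(-417824, Pow(J, -1))) = Add(Mul(135792, Pow(-23803, -1)), Mul(-417824, Pow(-80336, -1))) = Add(Mul(135792, Rational(-1, 23803)), Mul(-417824, Rational(-1, 80336))) = Add(Rational(-135792, 23803), Rational(26114, 5021)) = Rational(-60220090, 119514863)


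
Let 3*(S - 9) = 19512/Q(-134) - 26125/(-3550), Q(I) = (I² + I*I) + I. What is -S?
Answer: -29555261/2540238 ≈ -11.635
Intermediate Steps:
Q(I) = I + 2*I² (Q(I) = (I² + I²) + I = 2*I² + I = I + 2*I²)
S = 29555261/2540238 (S = 9 + (19512/((-134*(1 + 2*(-134)))) - 26125/(-3550))/3 = 9 + (19512/((-134*(1 - 268))) - 26125*(-1/3550))/3 = 9 + (19512/((-134*(-267))) + 1045/142)/3 = 9 + (19512/35778 + 1045/142)/3 = 9 + (19512*(1/35778) + 1045/142)/3 = 9 + (3252/5963 + 1045/142)/3 = 9 + (⅓)*(6693119/846746) = 9 + 6693119/2540238 = 29555261/2540238 ≈ 11.635)
-S = -1*29555261/2540238 = -29555261/2540238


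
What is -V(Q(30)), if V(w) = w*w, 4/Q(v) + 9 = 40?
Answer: -16/961 ≈ -0.016649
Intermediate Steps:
Q(v) = 4/31 (Q(v) = 4/(-9 + 40) = 4/31)
V(w) = w²
-V(Q(30)) = -(4/31)² = -1*16/961 = -16/961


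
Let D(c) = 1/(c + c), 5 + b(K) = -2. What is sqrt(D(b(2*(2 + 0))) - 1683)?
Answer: I*sqrt(329882)/14 ≈ 41.025*I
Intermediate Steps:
b(K) = -7 (b(K) = -5 - 2 = -7)
D(c) = 1/(2*c)
sqrt(D(b(2*(2 + 0))) - 1683) = sqrt((1/2)/(-7) - 1683) = sqrt((1/2)*(-1/7) - 1683) = sqrt(-1/14 - 1683) = sqrt(-23563/14) = I*sqrt(329882)/14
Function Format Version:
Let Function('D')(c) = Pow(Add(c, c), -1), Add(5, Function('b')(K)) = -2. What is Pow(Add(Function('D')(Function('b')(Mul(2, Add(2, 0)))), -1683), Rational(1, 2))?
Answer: Mul(Rational(1, 14), I, Pow(329882, Rational(1, 2))) ≈ Mul(41.025, I)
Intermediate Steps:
Function('b')(K) = -7 (Function('b')(K) = Add(-5, -2) = -7)
Function('D')(c) = Mul(Rational(1, 2), Pow(c, -1)) (Function('D')(c) = Pow(Mul(2, c), -1) = Mul(Rational(1, 2), Pow(c, -1)))
Pow(Add(Function('D')(Function('b')(Mul(2, Add(2, 0)))), -1683), Rational(1, 2)) = Pow(Add(Mul(Rational(1, 2), Pow(-7, -1)), -1683), Rational(1, 2)) = Pow(Add(Mul(Rational(1, 2), Rational(-1, 7)), -1683), Rational(1, 2)) = Pow(Add(Rational(-1, 14), -1683), Rational(1, 2)) = Pow(Rational(-23563, 14), Rational(1, 2)) = Mul(Rational(1, 14), I, Pow(329882, Rational(1, 2)))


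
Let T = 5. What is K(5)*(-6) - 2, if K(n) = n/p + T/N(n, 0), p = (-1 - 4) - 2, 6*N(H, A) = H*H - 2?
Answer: -892/161 ≈ -5.5404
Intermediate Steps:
N(H, A) = -⅓ + H²/6 (N(H, A) = (H*H - 2)/6 = (H² - 2)/6 = (-2 + H²)/6 = -⅓ + H²/6)
p = -7 (p = -5 - 2 = -7)
K(n) = 5/(-⅓ + n²/6) - n/7 (K(n) = n/(-7) + 5/(-⅓ + n²/6) = n*(-⅐) + 5/(-⅓ + n²/6) = -n/7 + 5/(-⅓ + n²/6) = 5/(-⅓ + n²/6) - n/7)
K(5)*(-6) - 2 = ((210 - 1*5*(-2 + 5²))/(7*(-2 + 5²)))*(-6) - 2 = ((210 - 1*5*(-2 + 25))/(7*(-2 + 25)))*(-6) - 2 = ((⅐)*(210 - 1*5*23)/23)*(-6) - 2 = ((⅐)*(1/23)*(210 - 115))*(-6) - 2 = ((⅐)*(1/23)*95)*(-6) - 2 = (95/161)*(-6) - 2 = -570/161 - 2 = -892/161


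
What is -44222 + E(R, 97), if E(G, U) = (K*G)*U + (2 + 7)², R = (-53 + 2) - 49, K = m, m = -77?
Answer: 702759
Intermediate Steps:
K = -77
R = -100 (R = -51 - 49 = -100)
E(G, U) = 81 - 77*G*U (E(G, U) = (-77*G)*U + (2 + 7)² = -77*G*U + 9² = -77*G*U + 81 = 81 - 77*G*U)
-44222 + E(R, 97) = -44222 + (81 - 77*(-100)*97) = -44222 + (81 + 746900) = -44222 + 746981 = 702759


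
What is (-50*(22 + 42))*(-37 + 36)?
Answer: 3200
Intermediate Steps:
(-50*(22 + 42))*(-37 + 36) = -50*64*(-1) = -3200*(-1) = 3200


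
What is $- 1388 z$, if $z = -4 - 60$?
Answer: $88832$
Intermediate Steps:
$z = -64$ ($z = -4 - 60 = -64$)
$- 1388 z = \left(-1388\right) \left(-64\right) = 88832$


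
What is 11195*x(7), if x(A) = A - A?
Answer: 0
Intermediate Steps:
x(A) = 0
11195*x(7) = 11195*0 = 0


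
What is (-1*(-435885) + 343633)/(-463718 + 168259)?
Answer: -779518/295459 ≈ -2.6383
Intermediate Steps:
(-1*(-435885) + 343633)/(-463718 + 168259) = (435885 + 343633)/(-295459) = 779518*(-1/295459) = -779518/295459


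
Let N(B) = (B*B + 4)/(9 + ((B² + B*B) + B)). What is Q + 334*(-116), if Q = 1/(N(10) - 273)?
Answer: -2312358371/59683 ≈ -38744.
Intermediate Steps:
N(B) = (4 + B²)/(9 + B + 2*B²) (N(B) = (B² + 4)/(9 + ((B² + B²) + B)) = (4 + B²)/(9 + (2*B² + B)) = (4 + B²)/(9 + (B + 2*B²)) = (4 + B²)/(9 + B + 2*B²))
Q = -219/59683 (Q = 1/((4 + 10²)/(9 + 10 + 2*10²) - 273) = 1/((4 + 100)/(9 + 10 + 2*100) - 273) = 1/(104/(9 + 10 + 200) - 273) = 1/(104/219 - 273) = 1/(-59683/219) = -219/59683 ≈ -0.0036694)
Q + 334*(-116) = -219/59683 + 334*(-116) = -219/59683 - 38744 = -2312358371/59683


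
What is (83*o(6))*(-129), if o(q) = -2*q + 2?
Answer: 107070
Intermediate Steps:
o(q) = 2 - 2*q
(83*o(6))*(-129) = (83*(2 - 2*6))*(-129) = (83*(2 - 12))*(-129) = (83*(-10))*(-129) = -830*(-129) = 107070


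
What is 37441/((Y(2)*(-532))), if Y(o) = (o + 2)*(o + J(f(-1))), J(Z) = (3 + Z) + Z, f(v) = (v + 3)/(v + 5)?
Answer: -37441/12768 ≈ -2.9324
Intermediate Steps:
f(v) = (3 + v)/(5 + v)
J(Z) = 3 + 2*Z
Y(o) = (2 + o)*(4 + o) (Y(o) = (o + 2)*(o + (3 + 2*((3 - 1)/(5 - 1)))) = (2 + o)*(o + (3 + 2*(2/4))) = (2 + o)*(o + (3 + 2*((¼)*2))) = (2 + o)*(o + (3 + 2*(½))) = (2 + o)*(o + (3 + 1)) = (2 + o)*(o + 4) = (2 + o)*(4 + o))
37441/((Y(2)*(-532))) = 37441/(((8 + 2² + 6*2)*(-532))) = 37441/(((8 + 4 + 12)*(-532))) = 37441/((24*(-532))) = 37441/(-12768) = 37441*(-1/12768) = -37441/12768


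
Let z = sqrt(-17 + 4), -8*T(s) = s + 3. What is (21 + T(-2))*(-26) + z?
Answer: -2171/4 + I*sqrt(13) ≈ -542.75 + 3.6056*I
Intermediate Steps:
T(s) = -3/8 - s/8 (T(s) = -(s + 3)/8 = -(3 + s)/8 = -3/8 - s/8)
z = I*sqrt(13) (z = sqrt(-13) = I*sqrt(13) ≈ 3.6056*I)
(21 + T(-2))*(-26) + z = (21 + (-3/8 - 1/8*(-2)))*(-26) + I*sqrt(13) = (21 + (-3/8 + 1/4))*(-26) + I*sqrt(13) = (21 - 1/8)*(-26) + I*sqrt(13) = (167/8)*(-26) + I*sqrt(13) = -2171/4 + I*sqrt(13)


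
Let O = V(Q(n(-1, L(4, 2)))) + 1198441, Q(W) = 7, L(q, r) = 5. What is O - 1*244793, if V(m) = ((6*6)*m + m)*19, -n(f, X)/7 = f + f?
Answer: 958569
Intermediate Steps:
n(f, X) = -14*f (n(f, X) = -7*(f + f) = -14*f)
V(m) = 703*m (V(m) = (36*m + m)*19 = (37*m)*19 = 703*m)
O = 1203362 (O = 703*7 + 1198441 = 4921 + 1198441 = 1203362)
O - 1*244793 = 1203362 - 1*244793 = 1203362 - 244793 = 958569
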